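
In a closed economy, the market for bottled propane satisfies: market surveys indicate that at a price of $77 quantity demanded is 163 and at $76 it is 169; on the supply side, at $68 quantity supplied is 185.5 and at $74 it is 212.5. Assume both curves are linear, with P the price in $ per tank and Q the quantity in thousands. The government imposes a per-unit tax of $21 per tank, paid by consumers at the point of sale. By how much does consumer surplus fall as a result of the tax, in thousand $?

Demand slope: (169 − 163)/(76 − 77) = -6, so Qd = 625 − 6P.
Supply slope: (212.5 − 185.5)/(74 − 68) = 4.5, so Qs = 4.5P − 120.5.
Before the tax: set 625 − 6P = 4.5P − 120.5 → P* = $71, Q* = 199.
With the tax collected from consumers, demand (in seller-price terms) shifts: Qd = 625 − 6(P + 21).
New equilibrium: consumers pay $80, sellers receive $59, Q = 145. (Wedge: Pb − Ps = 21.)
ΔCS is the trapezoid between Q = 145 and Q = 199 of height $9: ½ · (199 + 145) · 9 = $1548.

Consumer surplus falls by $1548 thousand.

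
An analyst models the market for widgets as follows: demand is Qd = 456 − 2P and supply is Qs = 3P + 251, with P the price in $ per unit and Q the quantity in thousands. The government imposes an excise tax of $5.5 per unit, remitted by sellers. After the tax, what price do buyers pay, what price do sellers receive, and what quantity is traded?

Without the tax, 456 − 2P = 3P + 251 gives 5P = 205, so P* = $41 and Q* = 374.
With the tax collected from sellers, supply shifts: Qs = 3(P − 5.5) + 251.
Solving gives Q = 367.4 with buyers paying $44.3 and sellers receiving $38.8 (the $5.5 wedge).
The less price-elastic side of the market bears the larger share of a per-unit tax.

Buyers pay $44.3; sellers receive $38.8; quantity = 367.4.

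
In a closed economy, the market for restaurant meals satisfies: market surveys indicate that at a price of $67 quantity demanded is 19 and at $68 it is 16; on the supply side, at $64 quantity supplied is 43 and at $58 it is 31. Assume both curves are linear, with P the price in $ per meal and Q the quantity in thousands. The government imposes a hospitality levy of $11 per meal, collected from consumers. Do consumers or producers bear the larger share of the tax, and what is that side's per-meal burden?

Demand slope: (16 − 19)/(68 − 67) = -3, so Qd = 220 − 3P.
Supply slope: (31 − 43)/(58 − 64) = 2, so Qs = 2P − 85.
Before the tax: set 220 − 3P = 2P − 85 → P* = $61, Q* = 37.
With the tax collected from consumers, demand (in seller-price terms) shifts: Qd = 220 − 3(P + 11).
New equilibrium: consumers pay $65.4, producers receive $54.4, Q = 23.8. (Wedge: Pb − Ps = 11.)
Per-meal burden: consumers $4.4, producers $6.6.
Producers take the larger share because supply is less price-elastic here (demand slope 3 vs supply slope 2).

Producers bear the larger share: $6.6 per meal.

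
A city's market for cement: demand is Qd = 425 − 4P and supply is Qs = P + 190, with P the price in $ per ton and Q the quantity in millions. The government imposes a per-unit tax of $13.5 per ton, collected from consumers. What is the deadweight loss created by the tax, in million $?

Deadweight loss = $72.9 million.

Without the tax, 425 − 4P = P + 190 gives 5P = 235, so P* = $47 and Q* = 237.
With the tax collected from consumers, demand (in seller-price terms) shifts: Qd = 425 − 4(P + 13.5).
Solving gives Q = 226.2 with consumers paying $49.7 and sellers receiving $36.2 (the $13.5 wedge).
Quantity falls by |ΔQ| = |237 − 226.2| = 10.8.
DWL = ½ · t · |ΔQ| = ½ · 13.5 · 10.8 = $72.9.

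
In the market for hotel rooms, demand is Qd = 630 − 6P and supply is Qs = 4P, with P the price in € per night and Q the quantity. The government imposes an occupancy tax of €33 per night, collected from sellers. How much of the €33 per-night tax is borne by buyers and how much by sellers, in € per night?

Buyers bear €13.2 per night; sellers bear €19.8 per night.

Without the tax, 630 − 6P = 4P gives 10P = 630, so P* = €63 and Q* = 252.
With the tax collected from sellers, supply shifts: Qs = 4(P − 33).
Solving gives Q = 172.8 with buyers paying €76.2 and sellers receiving €43.2 (the €33 wedge).
Burden on buyers: €13.2; on sellers: €19.8. (They sum to €33.)
The less price-elastic side of the market bears the larger share of a per-unit tax.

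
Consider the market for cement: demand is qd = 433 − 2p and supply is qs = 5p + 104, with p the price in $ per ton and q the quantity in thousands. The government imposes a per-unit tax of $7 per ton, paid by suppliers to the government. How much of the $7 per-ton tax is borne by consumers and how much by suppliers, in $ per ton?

Without the tax, 433 − 2p = 5p + 104 gives 7p = 329, so p* = $47 and q* = 339.
With the tax collected from suppliers, supply shifts: qs = 5(p − 7) + 104.
New equilibrium: consumers pay $52, suppliers receive $45, q = 329. (Wedge: pb − ps = 7.)
Burden on consumers: $5; on suppliers: $2. (They sum to $7.)
The less price-elastic side of the market bears the larger share of a per-unit tax.

Consumers bear $5 per ton; suppliers bear $2 per ton.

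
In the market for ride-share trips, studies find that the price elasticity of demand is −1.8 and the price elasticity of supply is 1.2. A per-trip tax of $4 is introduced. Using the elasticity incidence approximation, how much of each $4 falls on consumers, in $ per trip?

Consumers bear ≈ $1.6 per trip.

Incidence ratio: consumers' share ≈ εs / (εs + |εd|) = 1.2 / (1.2 + 1.8) = 0.4.
So consumers bear ≈ 0.4 × $4 = $1.6; producers bear $2.4.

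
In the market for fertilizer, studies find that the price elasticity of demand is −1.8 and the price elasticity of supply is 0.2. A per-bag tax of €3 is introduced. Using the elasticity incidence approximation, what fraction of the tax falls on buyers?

Incidence ratio: buyers' share ≈ εs / (εs + |εd|) = 0.2 / (0.2 + 1.8) = 0.1.
Supply is the less elastic side, so buyers bear the smaller share.

Buyers' share ≈ 0.1.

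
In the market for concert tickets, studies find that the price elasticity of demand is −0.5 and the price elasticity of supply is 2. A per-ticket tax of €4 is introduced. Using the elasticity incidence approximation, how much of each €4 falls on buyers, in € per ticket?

Incidence ratio: buyers' share ≈ εs / (εs + |εd|) = 2 / (2 + 0.5) = 0.8.
So buyers bear ≈ 0.8 × €4 = €3.2; producers bear €0.8.

Buyers bear ≈ €3.2 per ticket.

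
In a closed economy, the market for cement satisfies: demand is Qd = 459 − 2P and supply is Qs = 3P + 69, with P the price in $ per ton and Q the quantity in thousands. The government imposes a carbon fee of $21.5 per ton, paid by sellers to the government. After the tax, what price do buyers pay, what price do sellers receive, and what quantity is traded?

Buyers pay $90.9; sellers receive $69.4; quantity = 277.2.

Before the tax: set 459 − 2P = 3P + 69 → P* = $78, Q* = 303.
With the tax collected from sellers, supply shifts: Qs = 3(P − 21.5) + 69.
New equilibrium: buyers pay $90.9, sellers receive $69.4, Q = 277.2. (Wedge: Pb − Ps = 21.5.)
The less price-elastic side of the market bears the larger share of a per-unit tax.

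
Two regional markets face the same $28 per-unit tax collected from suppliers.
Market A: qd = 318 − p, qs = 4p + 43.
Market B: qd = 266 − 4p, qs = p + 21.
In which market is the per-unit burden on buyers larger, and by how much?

Market A, by $16.8.

Market A: pre-tax p* = $55, q* = 263; post-tax q = 240.6; per-unit burden on buyers = $22.4.
Market B: pre-tax p* = $49, q* = 70; post-tax q = 47.6; per-unit burden on buyers = $5.6.
Difference: $22.4 vs $5.6 → market A is larger by $16.8.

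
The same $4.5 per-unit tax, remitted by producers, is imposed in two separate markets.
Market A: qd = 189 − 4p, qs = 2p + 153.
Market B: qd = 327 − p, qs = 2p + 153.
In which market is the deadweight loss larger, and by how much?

Market A: pre-tax p* = $6, q* = 165; post-tax q = 159; deadweight loss = $13.5.
Market B: pre-tax p* = $58, q* = 269; post-tax q = 266; deadweight loss = $6.75.
Difference: $13.5 vs $6.75 → market A is larger by $6.75.

Market A, by $6.75.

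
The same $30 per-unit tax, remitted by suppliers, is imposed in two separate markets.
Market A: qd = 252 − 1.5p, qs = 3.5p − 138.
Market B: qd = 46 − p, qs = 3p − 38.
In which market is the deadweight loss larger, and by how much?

Market A: pre-tax p* = $78, q* = 135; post-tax q = 103.5; deadweight loss = $472.5.
Market B: pre-tax p* = $21, q* = 25; post-tax q = 2.5; deadweight loss = $337.5.
Difference: $472.5 vs $337.5 → market A is larger by $135.

Market A, by $135.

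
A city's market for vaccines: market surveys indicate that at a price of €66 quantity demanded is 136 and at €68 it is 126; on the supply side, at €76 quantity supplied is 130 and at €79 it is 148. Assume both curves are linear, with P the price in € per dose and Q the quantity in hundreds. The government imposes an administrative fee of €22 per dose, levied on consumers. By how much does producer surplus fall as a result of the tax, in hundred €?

Producer surplus falls by €760 hundred.

Demand slope: (126 − 136)/(68 − 66) = -5, so Qd = 466 − 5P.
Supply slope: (148 − 130)/(79 − 76) = 6, so Qs = 6P − 326.
Without the tax, 466 − 5P = 6P − 326 gives 11P = 792, so P* = €72 and Q* = 106.
With the tax collected from consumers, demand (in seller-price terms) shifts: Qd = 466 − 5(P + 22).
Solving gives Q = 46 with consumers paying €84 and producers receiving €62 (the €22 wedge).
ΔPS is the trapezoid between Q = 46 and Q = 106 of height €10: ½ · (106 + 46) · 10 = €760.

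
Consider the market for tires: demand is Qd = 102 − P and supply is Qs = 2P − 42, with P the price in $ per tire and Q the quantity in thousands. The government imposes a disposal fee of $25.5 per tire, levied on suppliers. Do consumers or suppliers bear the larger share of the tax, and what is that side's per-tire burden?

Before the tax: set 102 − P = 2P − 42 → P* = $48, Q* = 54.
With the tax collected from suppliers, supply shifts: Qs = 2(P − 25.5) − 42.
New equilibrium: consumers pay $65, suppliers receive $39.5, Q = 37. (Wedge: Pb − Ps = 25.5.)
Per-tire burden: consumers $17, suppliers $8.5.
Consumers take the larger share because demand is less price-elastic here (demand slope 1 vs supply slope 2).

Consumers bear the larger share: $17 per tire.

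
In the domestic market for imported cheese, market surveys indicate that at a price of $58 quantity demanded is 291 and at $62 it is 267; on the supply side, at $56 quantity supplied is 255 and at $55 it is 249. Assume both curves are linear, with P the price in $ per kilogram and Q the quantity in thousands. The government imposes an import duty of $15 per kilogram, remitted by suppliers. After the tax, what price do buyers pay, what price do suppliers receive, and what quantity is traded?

Demand slope: (267 − 291)/(62 − 58) = -6, so Qd = 639 − 6P.
Supply slope: (249 − 255)/(55 − 56) = 6, so Qs = 6P − 81.
Before the tax: set 639 − 6P = 6P − 81 → P* = $60, Q* = 279.
With the tax collected from suppliers, supply shifts: Qs = 6(P − 15) − 81.
Solving gives Q = 234 with buyers paying $67.5 and suppliers receiving $52.5 (the $15 wedge).
The less price-elastic side of the market bears the larger share of a per-unit tax.

Buyers pay $67.5; suppliers receive $52.5; quantity = 234.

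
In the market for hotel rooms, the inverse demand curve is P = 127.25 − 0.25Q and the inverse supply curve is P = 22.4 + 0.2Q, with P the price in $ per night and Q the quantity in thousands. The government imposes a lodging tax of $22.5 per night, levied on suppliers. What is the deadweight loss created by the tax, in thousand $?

Deadweight loss = $562.5 thousand.

Inverting to Q(P) form: Qd = 509 − 4P; Qs = 5P − 112.
Before the tax: set 509 − 4P = 5P − 112 → P* = $69, Q* = 233.
With the tax collected from suppliers, supply shifts: Qs = 5(P − 22.5) − 112.
New equilibrium: buyers pay $81.5, suppliers receive $59, Q = 183. (Wedge: Pb − Ps = 22.5.)
Quantity falls by |ΔQ| = |233 − 183| = 50.
DWL = ½ · t · |ΔQ| = ½ · 22.5 · 50 = $562.5.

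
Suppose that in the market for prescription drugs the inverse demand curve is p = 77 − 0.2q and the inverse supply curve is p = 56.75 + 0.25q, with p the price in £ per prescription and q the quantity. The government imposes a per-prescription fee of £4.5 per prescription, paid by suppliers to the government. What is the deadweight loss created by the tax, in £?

Inverting to q(p) form: qd = 385 − 5p; qs = 4p − 227.
Without the tax, 385 − 5p = 4p − 227 gives 9p = 612, so p* = £68 and q* = 45.
With the tax collected from suppliers, supply shifts: qs = 4(p − 4.5) − 227.
New equilibrium: consumers pay £70, suppliers receive £65.5, q = 35. (Wedge: pb − ps = 4.5.)
Quantity falls by |ΔQ| = |45 − 35| = 10.
DWL = ½ · t · |ΔQ| = ½ · 4.5 · 10 = £22.5.

Deadweight loss = £22.5.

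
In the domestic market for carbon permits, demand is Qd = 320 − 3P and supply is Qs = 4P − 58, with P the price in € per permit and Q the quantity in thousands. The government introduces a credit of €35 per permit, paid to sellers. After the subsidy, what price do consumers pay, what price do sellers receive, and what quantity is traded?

Consumers pay €34; sellers receive €69; quantity = 218.

Before the subsidy: set 320 − 3P = 4P − 58 → P* = €54, Q* = 158.
With a per-unit subsidy paid to sellers, each receives P + 35 per unit sold, so supply becomes Qs = 4(P + 35) − 58.
Solving gives Q = 218 with consumers paying €34 and sellers receiving €69 (the €35 wedge).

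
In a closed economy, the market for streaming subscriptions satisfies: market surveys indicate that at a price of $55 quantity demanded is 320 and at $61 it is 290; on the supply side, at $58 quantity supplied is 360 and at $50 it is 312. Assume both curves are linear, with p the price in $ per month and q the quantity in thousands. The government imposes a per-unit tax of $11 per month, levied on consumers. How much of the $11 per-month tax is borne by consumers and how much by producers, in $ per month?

Demand slope: (290 − 320)/(61 − 55) = -5, so qd = 595 − 5p.
Supply slope: (312 − 360)/(50 − 58) = 6, so qs = 6p + 12.
Before the tax: set 595 − 5p = 6p + 12 → p* = $53, q* = 330.
With the tax collected from consumers, demand (in seller-price terms) shifts: qd = 595 − 5(p + 11).
Solving gives q = 300 with consumers paying $59 and producers receiving $48 (the $11 wedge).
Burden on consumers: $6; on producers: $5. (They sum to $11.)
The less price-elastic side of the market bears the larger share of a per-unit tax.

Consumers bear $6 per month; producers bear $5 per month.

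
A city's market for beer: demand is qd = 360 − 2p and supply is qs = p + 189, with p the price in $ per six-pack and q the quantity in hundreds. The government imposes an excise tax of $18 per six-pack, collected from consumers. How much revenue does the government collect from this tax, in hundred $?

Tax revenue = $4212 hundred.

Without the tax, 360 − 2p = p + 189 gives 3p = 171, so p* = $57 and q* = 246.
With the tax collected from consumers, demand (in seller-price terms) shifts: qd = 360 − 2(p + 18).
Solving gives q = 234 with consumers paying $63 and suppliers receiving $45 (the $18 wedge).
Revenue = t · Q = 18 · 234 = $4212.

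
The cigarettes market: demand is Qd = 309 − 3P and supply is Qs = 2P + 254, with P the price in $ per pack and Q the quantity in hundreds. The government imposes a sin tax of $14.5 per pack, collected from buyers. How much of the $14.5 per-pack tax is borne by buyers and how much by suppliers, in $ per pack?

Buyers bear $5.8 per pack; suppliers bear $8.7 per pack.

Before the tax: set 309 − 3P = 2P + 254 → P* = $11, Q* = 276.
With the tax collected from buyers, demand (in seller-price terms) shifts: Qd = 309 − 3(P + 14.5).
Solving gives Q = 258.6 with buyers paying $16.8 and suppliers receiving $2.3 (the $14.5 wedge).
Burden on buyers: $5.8; on suppliers: $8.7. (They sum to $14.5.)
The less price-elastic side of the market bears the larger share of a per-unit tax.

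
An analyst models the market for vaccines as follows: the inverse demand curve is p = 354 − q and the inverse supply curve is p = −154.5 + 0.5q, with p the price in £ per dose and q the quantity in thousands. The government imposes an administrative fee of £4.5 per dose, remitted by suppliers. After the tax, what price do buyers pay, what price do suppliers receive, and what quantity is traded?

Inverting to q(p) form: qd = 354 − p; qs = 2p + 309.
Without the tax, 354 − p = 2p + 309 gives 3p = 45, so p* = £15 and q* = 339.
With the tax collected from suppliers, supply shifts: qs = 2(p − 4.5) + 309.
New equilibrium: buyers pay £18, suppliers receive £13.5, q = 336. (Wedge: pb − ps = 4.5.)
The less price-elastic side of the market bears the larger share of a per-unit tax.

Buyers pay £18; suppliers receive £13.5; quantity = 336.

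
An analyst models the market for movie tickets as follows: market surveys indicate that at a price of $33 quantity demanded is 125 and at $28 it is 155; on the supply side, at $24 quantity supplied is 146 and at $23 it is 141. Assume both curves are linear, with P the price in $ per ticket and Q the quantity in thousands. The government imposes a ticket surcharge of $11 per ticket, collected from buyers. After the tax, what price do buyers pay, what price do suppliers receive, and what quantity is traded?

Buyers pay $32; suppliers receive $21; quantity = 131.

Demand slope: (155 − 125)/(28 − 33) = -6, so Qd = 323 − 6P.
Supply slope: (141 − 146)/(23 − 24) = 5, so Qs = 5P + 26.
Before the tax: set 323 − 6P = 5P + 26 → P* = $27, Q* = 161.
With the tax collected from buyers, demand (in seller-price terms) shifts: Qd = 323 − 6(P + 11).
New equilibrium: buyers pay $32, suppliers receive $21, Q = 131. (Wedge: Pb − Ps = 11.)
The less price-elastic side of the market bears the larger share of a per-unit tax.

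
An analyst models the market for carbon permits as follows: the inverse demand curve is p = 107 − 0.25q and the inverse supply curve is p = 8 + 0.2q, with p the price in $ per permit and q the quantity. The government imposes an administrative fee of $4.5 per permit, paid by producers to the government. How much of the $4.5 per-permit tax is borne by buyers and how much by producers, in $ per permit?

Buyers bear $2.5 per permit; producers bear $2 per permit.

Rewrite in direct form: qd = 428 − 4p and qs = 5p − 40.
Without the tax, 428 − 4p = 5p − 40 gives 9p = 468, so p* = $52 and q* = 220.
With the tax collected from producers, supply shifts: qs = 5(p − 4.5) − 40.
New equilibrium: buyers pay $54.5, producers receive $50, q = 210. (Wedge: pb − ps = 4.5.)
Burden on buyers: $2.5; on producers: $2. (They sum to $4.5.)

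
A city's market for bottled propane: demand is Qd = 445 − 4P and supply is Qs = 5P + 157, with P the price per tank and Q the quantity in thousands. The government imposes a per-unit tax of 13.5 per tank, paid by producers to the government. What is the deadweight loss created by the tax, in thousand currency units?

Without the tax, 445 − 4P = 5P + 157 gives 9P = 288, so P* = 32 and Q* = 317.
With the tax collected from producers, supply shifts: Qs = 5(P − 13.5) + 157.
Solving gives Q = 287 with buyers paying 39.5 and producers receiving 26 (the 13.5 wedge).
Quantity falls by |ΔQ| = |317 − 287| = 30.
DWL = ½ · t · |ΔQ| = ½ · 13.5 · 30 = 202.5.

Deadweight loss = 202.5 thousand.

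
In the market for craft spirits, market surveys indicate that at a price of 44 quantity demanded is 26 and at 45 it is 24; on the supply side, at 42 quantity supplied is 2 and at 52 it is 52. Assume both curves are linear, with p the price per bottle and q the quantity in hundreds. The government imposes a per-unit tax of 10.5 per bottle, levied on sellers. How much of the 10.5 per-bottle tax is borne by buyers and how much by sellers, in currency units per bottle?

Buyers bear 7.5 per bottle; sellers bear 3 per bottle.

Demand slope: (24 − 26)/(45 − 44) = -2, so qd = 114 − 2p.
Supply slope: (52 − 2)/(52 − 42) = 5, so qs = 5p − 208.
Before the tax: set 114 − 2p = 5p − 208 → p* = 46, q* = 22.
With the tax collected from sellers, supply shifts: qs = 5(p − 10.5) − 208.
New equilibrium: buyers pay 53.5, sellers receive 43, q = 7. (Wedge: pb − ps = 10.5.)
Burden on buyers: 7.5; on sellers: 3. (They sum to 10.5.)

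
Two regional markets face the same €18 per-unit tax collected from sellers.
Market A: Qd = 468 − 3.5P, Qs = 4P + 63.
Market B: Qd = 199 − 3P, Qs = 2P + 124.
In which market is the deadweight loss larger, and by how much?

Market A, by €108.

Market A: pre-tax P* = €54, Q* = 279; post-tax Q = 245.4; deadweight loss = €302.4.
Market B: pre-tax P* = €15, Q* = 154; post-tax Q = 132.4; deadweight loss = €194.4.
Difference: €302.4 vs €194.4 → market A is larger by €108.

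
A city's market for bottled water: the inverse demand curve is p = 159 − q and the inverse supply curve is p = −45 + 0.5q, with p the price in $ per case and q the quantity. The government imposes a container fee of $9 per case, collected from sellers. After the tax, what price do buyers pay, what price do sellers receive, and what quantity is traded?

Buyers pay $29; sellers receive $20; quantity = 130.

Inverting to q(p) form: qd = 159 − p; qs = 2p + 90.
Before the tax: set 159 − p = 2p + 90 → p* = $23, q* = 136.
With the tax collected from sellers, supply shifts: qs = 2(p − 9) + 90.
New equilibrium: buyers pay $29, sellers receive $20, q = 130. (Wedge: pb − ps = 9.)
The less price-elastic side of the market bears the larger share of a per-unit tax.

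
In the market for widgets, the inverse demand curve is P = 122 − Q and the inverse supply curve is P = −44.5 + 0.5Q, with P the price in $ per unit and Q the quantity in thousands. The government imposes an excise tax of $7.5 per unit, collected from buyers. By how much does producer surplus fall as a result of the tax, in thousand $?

Inverting to Q(P) form: Qd = 122 − P; Qs = 2P + 89.
Before the tax: set 122 − P = 2P + 89 → P* = $11, Q* = 111.
With the tax collected from buyers, demand (in seller-price terms) shifts: Qd = 122 − (P + 7.5).
New equilibrium: buyers pay $16, suppliers receive $8.5, Q = 106. (Wedge: Pb − Ps = 7.5.)
ΔPS is the trapezoid between Q = 106 and Q = 111 of height $2.5: ½ · (111 + 106) · 2.5 = $271.25.

Producer surplus falls by $271.25 thousand.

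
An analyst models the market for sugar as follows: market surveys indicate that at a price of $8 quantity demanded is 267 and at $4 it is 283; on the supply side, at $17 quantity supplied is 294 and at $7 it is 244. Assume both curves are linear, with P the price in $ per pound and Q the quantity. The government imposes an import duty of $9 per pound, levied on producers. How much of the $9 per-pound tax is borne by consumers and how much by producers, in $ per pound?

Consumers bear $5 per pound; producers bear $4 per pound.

Demand slope: (283 − 267)/(4 − 8) = -4, so Qd = 299 − 4P.
Supply slope: (244 − 294)/(7 − 17) = 5, so Qs = 5P + 209.
Without the tax, 299 − 4P = 5P + 209 gives 9P = 90, so P* = $10 and Q* = 259.
With the tax collected from producers, supply shifts: Qs = 5(P − 9) + 209.
Solving gives Q = 239 with consumers paying $15 and producers receiving $6 (the $9 wedge).
Burden on consumers: $5; on producers: $4. (They sum to $9.)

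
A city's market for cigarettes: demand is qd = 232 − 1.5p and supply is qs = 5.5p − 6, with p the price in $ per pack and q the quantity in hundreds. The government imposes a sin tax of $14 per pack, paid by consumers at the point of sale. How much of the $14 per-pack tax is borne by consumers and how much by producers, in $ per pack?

Without the tax, 232 − 1.5p = 5.5p − 6 gives 7p = 238, so p* = $34 and q* = 181.
With the tax collected from consumers, demand (in seller-price terms) shifts: qd = 232 − 1.5(p + 14).
New equilibrium: consumers pay $45, producers receive $31, q = 164.5. (Wedge: pb − ps = 14.)
Burden on consumers: $11; on producers: $3. (They sum to $14.)
The less price-elastic side of the market bears the larger share of a per-unit tax.

Consumers bear $11 per pack; producers bear $3 per pack.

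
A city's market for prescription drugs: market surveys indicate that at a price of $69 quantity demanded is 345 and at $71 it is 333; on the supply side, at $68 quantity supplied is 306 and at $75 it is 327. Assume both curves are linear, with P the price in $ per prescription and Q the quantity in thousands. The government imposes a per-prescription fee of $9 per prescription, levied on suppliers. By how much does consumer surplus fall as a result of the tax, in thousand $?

Demand slope: (333 − 345)/(71 − 69) = -6, so Qd = 759 − 6P.
Supply slope: (327 − 306)/(75 − 68) = 3, so Qs = 3P + 102.
Before the tax: set 759 − 6P = 3P + 102 → P* = $73, Q* = 321.
With the tax collected from suppliers, supply shifts: Qs = 3(P − 9) + 102.
Solving gives Q = 303 with buyers paying $76 and suppliers receiving $67 (the $9 wedge).
ΔCS is the trapezoid between Q = 303 and Q = 321 of height $3: ½ · (321 + 303) · 3 = $936.

Consumer surplus falls by $936 thousand.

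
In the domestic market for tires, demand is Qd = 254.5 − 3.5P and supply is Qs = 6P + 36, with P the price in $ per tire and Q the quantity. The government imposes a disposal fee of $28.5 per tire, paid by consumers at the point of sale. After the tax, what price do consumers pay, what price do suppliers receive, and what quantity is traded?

Without the tax, 254.5 − 3.5P = 6P + 36 gives 9.5P = 218.5, so P* = $23 and Q* = 174.
With the tax collected from consumers, demand (in seller-price terms) shifts: Qd = 254.5 − 3.5(P + 28.5).
New equilibrium: consumers pay $41, suppliers receive $12.5, Q = 111. (Wedge: Pb − Ps = 28.5.)

Consumers pay $41; suppliers receive $12.5; quantity = 111.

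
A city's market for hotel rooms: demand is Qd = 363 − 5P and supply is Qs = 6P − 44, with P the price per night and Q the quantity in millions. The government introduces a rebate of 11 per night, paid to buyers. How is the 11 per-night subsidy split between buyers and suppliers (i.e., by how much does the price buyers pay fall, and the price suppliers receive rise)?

Before the subsidy: set 363 − 5P = 6P − 44 → P* = 37, Q* = 178.
With a per-unit subsidy paid to buyers, each effectively pays P − 11, so demand becomes Qd = 363 − 5(P − 11).
Solving gives Q = 208 with buyers paying 31 and suppliers receiving 42 (the 11 wedge).
Gain to buyers: 6; to suppliers: 5. (They sum to 11.)

Buyers gain 6 per night; suppliers gain 5 per night.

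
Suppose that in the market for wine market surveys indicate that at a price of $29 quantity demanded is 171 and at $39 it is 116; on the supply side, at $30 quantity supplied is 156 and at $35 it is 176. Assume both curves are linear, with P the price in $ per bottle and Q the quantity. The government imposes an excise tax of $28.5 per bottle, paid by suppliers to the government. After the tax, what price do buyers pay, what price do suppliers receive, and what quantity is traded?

Buyers pay $43; suppliers receive $14.5; quantity = 94.

Demand slope: (116 − 171)/(39 − 29) = -5.5, so Qd = 330.5 − 5.5P.
Supply slope: (176 − 156)/(35 − 30) = 4, so Qs = 4P + 36.
Before the tax: set 330.5 − 5.5P = 4P + 36 → P* = $31, Q* = 160.
With the tax collected from suppliers, supply shifts: Qs = 4(P − 28.5) + 36.
Solving gives Q = 94 with buyers paying $43 and suppliers receiving $14.5 (the $28.5 wedge).
The less price-elastic side of the market bears the larger share of a per-unit tax.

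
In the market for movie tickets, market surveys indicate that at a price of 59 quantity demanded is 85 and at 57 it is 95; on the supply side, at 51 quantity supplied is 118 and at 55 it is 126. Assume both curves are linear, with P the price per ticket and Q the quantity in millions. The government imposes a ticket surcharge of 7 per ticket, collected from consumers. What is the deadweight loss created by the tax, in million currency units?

Demand slope: (95 − 85)/(57 − 59) = -5, so Qd = 380 − 5P.
Supply slope: (126 − 118)/(55 − 51) = 2, so Qs = 2P + 16.
Before the tax: set 380 − 5P = 2P + 16 → P* = 52, Q* = 120.
With the tax collected from consumers, demand (in seller-price terms) shifts: Qd = 380 − 5(P + 7).
Solving gives Q = 110 with consumers paying 54 and producers receiving 47 (the 7 wedge).
Quantity falls by |ΔQ| = |120 − 110| = 10.
DWL = ½ · t · |ΔQ| = ½ · 7 · 10 = 35.

Deadweight loss = 35 million.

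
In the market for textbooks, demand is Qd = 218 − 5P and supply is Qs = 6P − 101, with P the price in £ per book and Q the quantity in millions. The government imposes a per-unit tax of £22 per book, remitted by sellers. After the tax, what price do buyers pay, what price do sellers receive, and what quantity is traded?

Buyers pay £41; sellers receive £19; quantity = 13.

Before the tax: set 218 − 5P = 6P − 101 → P* = £29, Q* = 73.
With the tax collected from sellers, supply shifts: Qs = 6(P − 22) − 101.
Solving gives Q = 13 with buyers paying £41 and sellers receiving £19 (the £22 wedge).
The less price-elastic side of the market bears the larger share of a per-unit tax.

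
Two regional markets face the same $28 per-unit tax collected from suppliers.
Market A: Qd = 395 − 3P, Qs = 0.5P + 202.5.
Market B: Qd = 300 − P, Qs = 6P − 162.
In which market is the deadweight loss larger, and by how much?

Market A: pre-tax P* = $55, Q* = 230; post-tax Q = 218; deadweight loss = $168.
Market B: pre-tax P* = $66, Q* = 234; post-tax Q = 210; deadweight loss = $336.
Difference: $168 vs $336 → market B is larger by $168.

Market B, by $168.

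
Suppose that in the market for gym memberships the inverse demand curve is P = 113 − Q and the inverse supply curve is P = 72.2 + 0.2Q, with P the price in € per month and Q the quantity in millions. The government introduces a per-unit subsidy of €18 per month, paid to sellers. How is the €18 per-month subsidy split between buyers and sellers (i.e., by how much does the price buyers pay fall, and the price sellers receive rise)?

Rewrite in direct form: Qd = 113 − P and Qs = 5P − 361.
Without the subsidy, 113 − P = 5P − 361 gives 6P = 474, so P* = €79 and Q* = 34.
With a per-unit subsidy paid to sellers, each receives P + 18 per unit sold, so supply becomes Qs = 5(P + 18) − 361.
New equilibrium: buyers pay €64, sellers receive €82, Q = 49. (Wedge: Pb − Ps = −18.)
Gain to buyers: €15; to sellers: €3. (They sum to €18.)

Buyers gain €15 per month; sellers gain €3 per month.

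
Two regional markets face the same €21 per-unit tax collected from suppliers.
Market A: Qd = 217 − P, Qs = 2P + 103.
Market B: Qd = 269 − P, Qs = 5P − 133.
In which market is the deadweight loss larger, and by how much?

Market A: pre-tax P* = €38, Q* = 179; post-tax Q = 165; deadweight loss = €147.
Market B: pre-tax P* = €67, Q* = 202; post-tax Q = 184.5; deadweight loss = €183.75.
Difference: €147 vs €183.75 → market B is larger by €36.75.

Market B, by €36.75.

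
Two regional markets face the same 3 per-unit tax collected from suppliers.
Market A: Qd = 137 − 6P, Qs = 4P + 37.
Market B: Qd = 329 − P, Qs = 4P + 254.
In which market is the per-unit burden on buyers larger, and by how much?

Market B, by 1.2.

Market A: pre-tax P* = 10, Q* = 77; post-tax Q = 69.8; per-unit burden on buyers = 1.2.
Market B: pre-tax P* = 15, Q* = 314; post-tax Q = 311.6; per-unit burden on buyers = 2.4.
Difference: 1.2 vs 2.4 → market B is larger by 1.2.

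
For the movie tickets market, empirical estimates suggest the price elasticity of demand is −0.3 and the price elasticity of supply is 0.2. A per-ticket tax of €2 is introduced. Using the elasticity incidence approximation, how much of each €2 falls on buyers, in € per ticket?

Incidence ratio: buyers' share ≈ εs / (εs + |εd|) = 0.2 / (0.2 + 0.3) = 0.4.
So buyers bear ≈ 0.4 × €2 = €0.8; producers bear €1.2.

Buyers bear ≈ €0.8 per ticket.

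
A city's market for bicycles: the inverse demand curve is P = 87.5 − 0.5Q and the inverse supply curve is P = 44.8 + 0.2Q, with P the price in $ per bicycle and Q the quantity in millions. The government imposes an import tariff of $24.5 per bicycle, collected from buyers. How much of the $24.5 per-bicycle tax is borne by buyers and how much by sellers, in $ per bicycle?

Buyers bear $17.5 per bicycle; sellers bear $7 per bicycle.

Rewrite in direct form: Qd = 175 − 2P and Qs = 5P − 224.
Before the tax: set 175 − 2P = 5P − 224 → P* = $57, Q* = 61.
With the tax collected from buyers, demand (in seller-price terms) shifts: Qd = 175 − 2(P + 24.5).
New equilibrium: buyers pay $74.5, sellers receive $50, Q = 26. (Wedge: Pb − Ps = 24.5.)
Burden on buyers: $17.5; on sellers: $7. (They sum to $24.5.)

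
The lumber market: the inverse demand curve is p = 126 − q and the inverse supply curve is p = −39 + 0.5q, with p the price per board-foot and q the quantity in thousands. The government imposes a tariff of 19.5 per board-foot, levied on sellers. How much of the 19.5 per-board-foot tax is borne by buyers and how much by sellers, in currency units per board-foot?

Rewrite in direct form: qd = 126 − p and qs = 2p + 78.
Before the tax: set 126 − p = 2p + 78 → p* = 16, q* = 110.
With the tax collected from sellers, supply shifts: qs = 2(p − 19.5) + 78.
Solving gives q = 97 with buyers paying 29 and sellers receiving 9.5 (the 19.5 wedge).
Burden on buyers: 13; on sellers: 6.5. (They sum to 19.5.)
The less price-elastic side of the market bears the larger share of a per-unit tax.

Buyers bear 13 per board-foot; sellers bear 6.5 per board-foot.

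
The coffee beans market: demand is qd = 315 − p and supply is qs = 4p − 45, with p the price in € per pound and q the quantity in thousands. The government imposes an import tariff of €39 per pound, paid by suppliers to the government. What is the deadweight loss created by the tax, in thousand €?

Deadweight loss = €608.4 thousand.

Without the tax, 315 − p = 4p − 45 gives 5p = 360, so p* = €72 and q* = 243.
With the tax collected from suppliers, supply shifts: qs = 4(p − 39) − 45.
Solving gives q = 211.8 with consumers paying €103.2 and suppliers receiving €64.2 (the €39 wedge).
Quantity falls by |ΔQ| = |243 − 211.8| = 31.2.
DWL = ½ · t · |ΔQ| = ½ · 39 · 31.2 = €608.4.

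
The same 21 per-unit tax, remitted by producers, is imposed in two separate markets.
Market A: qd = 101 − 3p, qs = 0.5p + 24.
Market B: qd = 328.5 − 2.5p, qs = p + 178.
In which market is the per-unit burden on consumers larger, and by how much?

Market B, by 3.

Market A: pre-tax p* = 22, q* = 35; post-tax q = 26; per-unit burden on consumers = 3.
Market B: pre-tax p* = 43, q* = 221; post-tax q = 206; per-unit burden on consumers = 6.
Difference: 3 vs 6 → market B is larger by 3.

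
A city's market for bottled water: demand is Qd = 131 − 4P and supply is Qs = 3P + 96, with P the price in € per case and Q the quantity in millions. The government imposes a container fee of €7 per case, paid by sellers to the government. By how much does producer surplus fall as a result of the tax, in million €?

Producer surplus falls by €420 million.

Before the tax: set 131 − 4P = 3P + 96 → P* = €5, Q* = 111.
With the tax collected from sellers, supply shifts: Qs = 3(P − 7) + 96.
Solving gives Q = 99 with buyers paying €8 and sellers receiving €1 (the €7 wedge).
ΔPS is the trapezoid between Q = 99 and Q = 111 of height €4: ½ · (111 + 99) · 4 = €420.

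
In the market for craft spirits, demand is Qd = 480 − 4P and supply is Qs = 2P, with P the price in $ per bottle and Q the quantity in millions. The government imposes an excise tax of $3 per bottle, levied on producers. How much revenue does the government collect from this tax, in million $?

Without the tax, 480 − 4P = 2P gives 6P = 480, so P* = $80 and Q* = 160.
With the tax collected from producers, supply shifts: Qs = 2(P − 3).
New equilibrium: consumers pay $81, producers receive $78, Q = 156. (Wedge: Pb − Ps = 3.)
Revenue = t · Q = 3 · 156 = $468.

Tax revenue = $468 million.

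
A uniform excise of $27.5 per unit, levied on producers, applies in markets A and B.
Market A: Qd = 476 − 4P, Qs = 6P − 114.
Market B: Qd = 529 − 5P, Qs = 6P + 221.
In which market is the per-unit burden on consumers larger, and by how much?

Market A, by $1.5.

Market A: pre-tax P* = $59, Q* = 240; post-tax Q = 174; per-unit burden on consumers = $16.5.
Market B: pre-tax P* = $28, Q* = 389; post-tax Q = 314; per-unit burden on consumers = $15.
Difference: $16.5 vs $15 → market A is larger by $1.5.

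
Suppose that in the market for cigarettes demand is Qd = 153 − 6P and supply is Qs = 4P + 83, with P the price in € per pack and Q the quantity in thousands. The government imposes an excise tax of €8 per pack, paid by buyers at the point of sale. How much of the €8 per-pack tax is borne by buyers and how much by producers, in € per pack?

Buyers bear €3.2 per pack; producers bear €4.8 per pack.

Before the tax: set 153 − 6P = 4P + 83 → P* = €7, Q* = 111.
With the tax collected from buyers, demand (in seller-price terms) shifts: Qd = 153 − 6(P + 8).
New equilibrium: buyers pay €10.2, producers receive €2.2, Q = 91.8. (Wedge: Pb − Ps = 8.)
Burden on buyers: €3.2; on producers: €4.8. (They sum to €8.)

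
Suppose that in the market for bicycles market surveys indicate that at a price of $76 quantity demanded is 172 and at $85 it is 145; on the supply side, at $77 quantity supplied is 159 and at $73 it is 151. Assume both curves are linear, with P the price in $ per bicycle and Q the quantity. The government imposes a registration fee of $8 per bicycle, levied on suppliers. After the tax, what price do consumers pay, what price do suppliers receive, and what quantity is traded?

Consumers pay $82.2; suppliers receive $74.2; quantity = 153.4.

Demand slope: (145 − 172)/(85 − 76) = -3, so Qd = 400 − 3P.
Supply slope: (151 − 159)/(73 − 77) = 2, so Qs = 2P + 5.
Without the tax, 400 − 3P = 2P + 5 gives 5P = 395, so P* = $79 and Q* = 163.
With the tax collected from suppliers, supply shifts: Qs = 2(P − 8) + 5.
Solving gives Q = 153.4 with consumers paying $82.2 and suppliers receiving $74.2 (the $8 wedge).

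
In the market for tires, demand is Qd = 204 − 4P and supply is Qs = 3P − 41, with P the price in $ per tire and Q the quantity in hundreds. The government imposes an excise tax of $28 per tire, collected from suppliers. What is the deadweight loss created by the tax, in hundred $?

Without the tax, 204 − 4P = 3P − 41 gives 7P = 245, so P* = $35 and Q* = 64.
With the tax collected from suppliers, supply shifts: Qs = 3(P − 28) − 41.
New equilibrium: buyers pay $47, suppliers receive $19, Q = 16. (Wedge: Pb − Ps = 28.)
Quantity falls by |ΔQ| = |64 − 16| = 48.
DWL = ½ · t · |ΔQ| = ½ · 28 · 48 = $672.

Deadweight loss = $672 hundred.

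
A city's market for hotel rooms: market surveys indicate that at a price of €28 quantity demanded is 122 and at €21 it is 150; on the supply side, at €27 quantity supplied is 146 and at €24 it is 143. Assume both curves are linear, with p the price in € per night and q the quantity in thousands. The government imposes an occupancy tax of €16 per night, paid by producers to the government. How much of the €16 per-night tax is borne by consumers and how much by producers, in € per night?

Consumers bear €3.2 per night; producers bear €12.8 per night.

Demand slope: (150 − 122)/(21 − 28) = -4, so qd = 234 − 4p.
Supply slope: (143 − 146)/(24 − 27) = 1, so qs = p + 119.
Before the tax: set 234 − 4p = p + 119 → p* = €23, q* = 142.
With the tax collected from producers, supply shifts: qs = (p − 16) + 119.
New equilibrium: consumers pay €26.2, producers receive €10.2, q = 129.2. (Wedge: pb − ps = 16.)
Burden on consumers: €3.2; on producers: €12.8. (They sum to €16.)
The less price-elastic side of the market bears the larger share of a per-unit tax.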